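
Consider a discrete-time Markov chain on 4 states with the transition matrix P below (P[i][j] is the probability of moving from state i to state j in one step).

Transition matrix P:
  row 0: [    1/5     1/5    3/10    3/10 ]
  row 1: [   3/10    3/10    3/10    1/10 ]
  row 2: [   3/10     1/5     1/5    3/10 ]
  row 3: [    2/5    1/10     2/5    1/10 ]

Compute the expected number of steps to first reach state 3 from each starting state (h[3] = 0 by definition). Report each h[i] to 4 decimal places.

First-step conditioning: h[3] = 0; for i ≠ 3, h[i] = 1 + Σ_k P[i][k]·h[k].
  h[0] = 1 + 1/5·h[0] + 1/5·h[1] + 3/10·h[2]
  h[1] = 1 + 3/10·h[0] + 3/10·h[1] + 3/10·h[2]
  h[2] = 1 + 3/10·h[0] + 1/5·h[1] + 1/5·h[2]
Solving the 3×3 linear system over states ≠ 3 gives exactly h = [90/23, 110/23, 90/23, 0] (h[3] = 0 is the target).

h = [3.9130, 4.7826, 3.9130, 0.0000]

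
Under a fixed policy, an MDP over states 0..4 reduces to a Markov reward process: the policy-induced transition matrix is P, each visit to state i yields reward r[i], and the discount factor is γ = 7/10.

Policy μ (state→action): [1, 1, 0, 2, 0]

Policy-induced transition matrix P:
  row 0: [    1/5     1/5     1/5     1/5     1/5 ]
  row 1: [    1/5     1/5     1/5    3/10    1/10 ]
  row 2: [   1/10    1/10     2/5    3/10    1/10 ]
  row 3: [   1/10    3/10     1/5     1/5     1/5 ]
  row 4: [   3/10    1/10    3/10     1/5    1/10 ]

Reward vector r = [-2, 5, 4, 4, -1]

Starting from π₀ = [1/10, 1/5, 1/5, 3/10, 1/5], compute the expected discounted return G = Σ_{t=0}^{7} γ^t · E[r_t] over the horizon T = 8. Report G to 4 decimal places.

G = 7.9316

t=0: π = [0.1000, 0.2000, 0.2000, 0.3000, 0.2000], E[r] = 2.6000, γ^t·E[r] = 2.600000, running G = 2.600000
t=1: π = [0.1700, 0.1900, 0.2600, 0.2400, 0.1400], E[r] = 2.4700, γ^t·E[r] = 1.729000, running G = 4.329000
t=2: π = [0.1640, 0.1840, 0.2660, 0.2450, 0.1410], E[r] = 2.4950, γ^t·E[r] = 1.222550, running G = 5.551550
t=3: π = [0.1630, 0.1838, 0.2673, 0.2450, 0.1409], E[r] = 2.5013, γ^t·E[r] = 0.857946, running G = 6.409496
t=4: π = [0.1629, 0.1837, 0.2676, 0.2451, 0.1408], E[r] = 2.5025, γ^t·E[r] = 0.600855, running G = 7.010351
t=5: π = [0.1628, 0.1837, 0.2676, 0.2451, 0.1408], E[r] = 2.5028, γ^t·E[r] = 0.420647, running G = 7.430998
t=6: π = [0.1628, 0.1837, 0.2676, 0.2451, 0.1408], E[r] = 2.5029, γ^t·E[r] = 0.294458, running G = 7.725456
t=7: π = [0.1628, 0.1837, 0.2676, 0.2451, 0.1408], E[r] = 2.5029, γ^t·E[r] = 0.206122, running G = 7.931578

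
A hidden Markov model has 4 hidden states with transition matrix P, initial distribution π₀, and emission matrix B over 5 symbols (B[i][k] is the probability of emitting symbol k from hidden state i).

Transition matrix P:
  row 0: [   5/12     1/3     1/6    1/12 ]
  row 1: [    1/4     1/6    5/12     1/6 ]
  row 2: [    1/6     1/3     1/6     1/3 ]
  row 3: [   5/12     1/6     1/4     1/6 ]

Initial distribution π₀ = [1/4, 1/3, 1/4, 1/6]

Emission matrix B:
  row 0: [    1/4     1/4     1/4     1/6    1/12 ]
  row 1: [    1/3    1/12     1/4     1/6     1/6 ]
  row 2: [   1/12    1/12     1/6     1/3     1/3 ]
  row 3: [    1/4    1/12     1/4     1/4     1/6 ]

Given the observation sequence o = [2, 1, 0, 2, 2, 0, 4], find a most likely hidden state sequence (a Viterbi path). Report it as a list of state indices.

t=0: δ = [6.250e-02, 8.333e-02, 4.167e-02, 4.167e-02]  (obs o_0=2)
t=1: δ = [6.510e-03, 1.736e-03, 2.894e-03, 1.157e-03]  ψ = [0, 0, 1, 1]  (obs o_1=1)
t=2: δ = [6.782e-04, 7.234e-04, 9.042e-05, 2.411e-04]  ψ = [0, 0, 0, 2]  (obs o_2=0)
t=3: δ = [7.064e-05, 5.651e-05, 5.023e-05, 3.014e-05]  ψ = [0, 0, 1, 1]  (obs o_3=2)
t=4: δ = [7.359e-06, 5.887e-06, 3.925e-06, 4.186e-06]  ψ = [0, 0, 1, 2]  (obs o_4=2)
t=5: δ = [7.665e-07, 8.176e-07, 2.044e-07, 3.270e-07]  ψ = [0, 0, 1, 2]  (obs o_5=0)
t=6: δ = [2.662e-08, 4.258e-08, 1.136e-07, 2.271e-08]  ψ = [0, 0, 1, 1]  (obs o_6=4)
backtrack: best end state = 2; path = [0, 0, 0, 0, 0, 1, 2]

path = [0, 0, 0, 0, 0, 1, 2]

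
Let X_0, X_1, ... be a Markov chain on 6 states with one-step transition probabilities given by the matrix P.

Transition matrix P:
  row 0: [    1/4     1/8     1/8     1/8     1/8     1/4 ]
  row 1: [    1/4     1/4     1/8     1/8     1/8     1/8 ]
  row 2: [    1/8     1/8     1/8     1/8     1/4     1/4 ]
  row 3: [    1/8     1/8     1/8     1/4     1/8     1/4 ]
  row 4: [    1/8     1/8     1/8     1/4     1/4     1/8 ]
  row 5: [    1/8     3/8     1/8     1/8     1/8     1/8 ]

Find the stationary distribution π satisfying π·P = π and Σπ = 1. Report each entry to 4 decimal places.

Balance equations π_j = Σ_i π_i·P[i][j]:
  π_0 = 1/4·π_0 + 1/4·π_1 + 1/8·π_2 + 1/8·π_3 + 1/8·π_4 + 1/8·π_5
  π_1 = 1/8·π_0 + 1/4·π_1 + 1/8·π_2 + 1/8·π_3 + 1/8·π_4 + 3/8·π_5
  π_2 = 1/8·π_0 + 1/8·π_1 + 1/8·π_2 + 1/8·π_3 + 1/8·π_4 + 1/8·π_5
  π_3 = 1/8·π_0 + 1/8·π_1 + 1/8·π_2 + 1/4·π_3 + 1/4·π_4 + 1/8·π_5
  π_4 = 1/8·π_0 + 1/8·π_1 + 1/4·π_2 + 1/8·π_3 + 1/4·π_4 + 1/8·π_5
  normalize: π_0 + π_1 + π_2 + π_3 + π_4 + π_5 = 1
Solving the linear system gives exactly π = [435/2548, 71/364, 1/8, 65/392, 9/56, 19/104].

π = [0.1707, 0.1951, 0.1250, 0.1658, 0.1607, 0.1827]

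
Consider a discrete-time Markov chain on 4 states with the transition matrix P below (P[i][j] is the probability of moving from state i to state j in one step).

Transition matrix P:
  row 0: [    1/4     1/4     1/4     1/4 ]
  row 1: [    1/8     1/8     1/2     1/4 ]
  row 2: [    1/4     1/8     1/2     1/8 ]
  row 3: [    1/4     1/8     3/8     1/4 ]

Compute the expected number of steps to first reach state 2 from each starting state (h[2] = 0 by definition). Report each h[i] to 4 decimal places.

h = [3.0316, 2.3579, 0.0000, 2.7368]

First-step conditioning: h[2] = 0; for i ≠ 2, h[i] = 1 + Σ_k P[i][k]·h[k].
  h[0] = 1 + 1/4·h[0] + 1/4·h[1] + 1/4·h[3]
  h[1] = 1 + 1/8·h[0] + 1/8·h[1] + 1/4·h[3]
  h[3] = 1 + 1/4·h[0] + 1/8·h[1] + 1/4·h[3]
Solving the 3×3 linear system over states ≠ 2 gives exactly h = [288/95, 224/95, 0, 52/19] (h[2] = 0 is the target).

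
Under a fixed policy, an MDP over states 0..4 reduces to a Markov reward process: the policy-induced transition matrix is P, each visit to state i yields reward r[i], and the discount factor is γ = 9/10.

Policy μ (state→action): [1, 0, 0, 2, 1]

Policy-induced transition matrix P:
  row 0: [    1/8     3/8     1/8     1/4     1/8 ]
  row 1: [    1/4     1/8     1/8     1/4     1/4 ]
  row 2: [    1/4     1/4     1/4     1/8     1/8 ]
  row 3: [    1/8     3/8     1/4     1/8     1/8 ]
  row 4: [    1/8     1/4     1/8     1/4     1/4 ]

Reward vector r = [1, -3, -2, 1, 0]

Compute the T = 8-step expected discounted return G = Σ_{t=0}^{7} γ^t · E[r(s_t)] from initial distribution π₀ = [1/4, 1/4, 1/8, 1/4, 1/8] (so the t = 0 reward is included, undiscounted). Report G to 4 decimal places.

G = -4.0902

t=0: π = [0.2500, 0.2500, 0.1250, 0.2500, 0.1250], E[r] = -0.5000, γ^t·E[r] = -0.500000, running G = -0.500000
t=1: π = [0.1719, 0.2813, 0.1719, 0.2031, 0.1719], E[r] = -0.8125, γ^t·E[r] = -0.731250, running G = -1.231250
t=2: π = [0.1816, 0.2617, 0.1719, 0.2031, 0.1816], E[r] = -0.7441, γ^t·E[r] = -0.602754, running G = -1.834004
t=3: π = [0.1792, 0.2654, 0.1719, 0.2031, 0.1804], E[r] = -0.7576, γ^t·E[r] = -0.552267, running G = -2.386271
t=4: π = [0.1797, 0.2646, 0.1719, 0.2031, 0.1807], E[r] = -0.7548, γ^t·E[r] = -0.495239, running G = -2.881510
t=5: π = [0.1796, 0.2648, 0.1719, 0.2031, 0.1807], E[r] = -0.7554, γ^t·E[r] = -0.446041, running G = -3.327551
t=6: π = [0.1796, 0.2647, 0.1719, 0.2031, 0.1807], E[r] = -0.7553, γ^t·E[r] = -0.401378, running G = -3.728929
t=7: π = [0.1796, 0.2647, 0.1719, 0.2031, 0.1807], E[r] = -0.7553, γ^t·E[r] = -0.361251, running G = -4.090179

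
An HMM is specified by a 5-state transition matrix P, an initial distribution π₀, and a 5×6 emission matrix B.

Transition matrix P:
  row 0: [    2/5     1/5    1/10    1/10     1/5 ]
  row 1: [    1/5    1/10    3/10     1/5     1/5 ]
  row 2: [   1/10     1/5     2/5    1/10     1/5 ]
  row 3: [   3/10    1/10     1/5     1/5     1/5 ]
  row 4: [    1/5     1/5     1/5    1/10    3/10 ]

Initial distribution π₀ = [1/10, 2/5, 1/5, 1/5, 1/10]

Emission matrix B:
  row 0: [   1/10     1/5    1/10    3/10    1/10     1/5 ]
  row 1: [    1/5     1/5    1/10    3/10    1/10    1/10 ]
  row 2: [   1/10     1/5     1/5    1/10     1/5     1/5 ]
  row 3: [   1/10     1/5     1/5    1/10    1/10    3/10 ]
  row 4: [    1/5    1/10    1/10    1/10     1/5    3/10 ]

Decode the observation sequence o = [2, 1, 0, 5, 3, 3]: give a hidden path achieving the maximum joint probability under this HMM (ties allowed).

path = [3, 0, 0, 0, 0, 0]

t=0: δ = [1.000e-02, 4.000e-02, 4.000e-02, 4.000e-02, 1.000e-02]  (obs o_0=2)
t=1: δ = [2.400e-03, 1.600e-03, 3.200e-03, 1.600e-03, 8.000e-04]  ψ = [3, 2, 2, 1, 1]  (obs o_1=1)
t=2: δ = [9.600e-05, 1.280e-04, 1.280e-04, 3.200e-05, 1.280e-04]  ψ = [0, 2, 2, 1, 2]  (obs o_2=0)
t=3: δ = [7.680e-06, 2.560e-06, 1.024e-05, 7.680e-06, 1.152e-05]  ψ = [0, 2, 2, 1, 4]  (obs o_3=5)
t=4: δ = [9.216e-07, 6.912e-07, 4.096e-07, 1.536e-07, 3.456e-07]  ψ = [0, 4, 2, 3, 4]  (obs o_4=3)
t=5: δ = [1.106e-07, 5.530e-08, 2.074e-08, 1.382e-08, 1.843e-08]  ψ = [0, 0, 1, 1, 0]  (obs o_5=3)
backtrack: best end state = 0; path = [3, 0, 0, 0, 0, 0]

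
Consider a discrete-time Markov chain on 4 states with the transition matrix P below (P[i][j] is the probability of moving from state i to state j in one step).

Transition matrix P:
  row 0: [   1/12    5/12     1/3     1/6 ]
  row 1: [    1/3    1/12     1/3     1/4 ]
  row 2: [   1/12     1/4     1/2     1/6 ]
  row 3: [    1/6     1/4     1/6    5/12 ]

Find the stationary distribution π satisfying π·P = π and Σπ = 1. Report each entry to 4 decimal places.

π = [0.1635, 0.2376, 0.3503, 0.2486]

Balance equations π_j = Σ_i π_i·P[i][j]:
  π_0 = 1/12·π_0 + 1/3·π_1 + 1/12·π_2 + 1/6·π_3
  π_1 = 5/12·π_0 + 1/12·π_1 + 1/4·π_2 + 1/4·π_3
  π_2 = 1/3·π_0 + 1/3·π_1 + 1/2·π_2 + 1/6·π_3
  normalize: π_0 + π_1 + π_2 + π_3 = 1
Solving the linear system gives exactly π = [17/104, 173/728, 255/728, 181/728].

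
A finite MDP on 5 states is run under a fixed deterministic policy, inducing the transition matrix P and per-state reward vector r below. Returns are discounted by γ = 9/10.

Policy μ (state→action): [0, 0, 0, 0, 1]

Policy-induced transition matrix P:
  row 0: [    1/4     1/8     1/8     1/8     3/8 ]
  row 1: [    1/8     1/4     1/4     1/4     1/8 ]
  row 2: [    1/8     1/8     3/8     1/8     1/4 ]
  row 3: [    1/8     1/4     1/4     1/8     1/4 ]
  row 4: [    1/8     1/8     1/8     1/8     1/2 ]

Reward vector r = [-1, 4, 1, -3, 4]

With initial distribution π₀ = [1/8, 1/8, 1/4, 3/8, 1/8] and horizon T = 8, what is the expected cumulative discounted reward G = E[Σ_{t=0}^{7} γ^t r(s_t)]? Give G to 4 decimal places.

G = 7.4758

t=0: π = [0.1250, 0.1250, 0.2500, 0.3750, 0.1250], E[r] = 0.0000, γ^t·E[r] = 0.000000, running G = 0.000000
t=1: π = [0.1406, 0.1875, 0.2500, 0.1406, 0.2813], E[r] = 1.5625, γ^t·E[r] = 1.406250, running G = 1.406250
t=2: π = [0.1426, 0.1660, 0.2285, 0.1484, 0.3145], E[r] = 1.5625, γ^t·E[r] = 1.265625, running G = 2.671875
t=3: π = [0.1428, 0.1643, 0.2214, 0.1458, 0.3257], E[r] = 1.6013, γ^t·E[r] = 1.167361, running G = 3.839236
t=4: π = [0.1429, 0.1638, 0.2191, 0.1455, 0.3287], E[r] = 1.6096, γ^t·E[r] = 1.056071, running G = 4.895307
t=5: π = [0.1429, 0.1637, 0.2184, 0.1455, 0.3296], E[r] = 1.6121, γ^t·E[r] = 0.951933, running G = 5.847240
t=6: π = [0.1429, 0.1636, 0.2183, 0.1455, 0.3298], E[r] = 1.6128, γ^t·E[r] = 0.857084, running G = 6.704324
t=7: π = [0.1429, 0.1636, 0.2182, 0.1455, 0.3298], E[r] = 1.6129, γ^t·E[r] = 0.771458, running G = 7.475782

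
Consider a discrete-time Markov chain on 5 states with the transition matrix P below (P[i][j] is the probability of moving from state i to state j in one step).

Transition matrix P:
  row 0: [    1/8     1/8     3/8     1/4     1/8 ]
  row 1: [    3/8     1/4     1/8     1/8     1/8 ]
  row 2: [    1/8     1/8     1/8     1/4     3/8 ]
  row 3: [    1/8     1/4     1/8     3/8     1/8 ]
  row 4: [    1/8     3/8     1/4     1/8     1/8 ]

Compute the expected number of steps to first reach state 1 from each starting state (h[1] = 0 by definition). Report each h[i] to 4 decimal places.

h = [4.9244, 0.0000, 4.6998, 4.2851, 3.8013]

First-step conditioning: h[1] = 0; for i ≠ 1, h[i] = 1 + Σ_k P[i][k]·h[k].
  h[0] = 1 + 1/8·h[0] + 3/8·h[2] + 1/4·h[3] + 1/8·h[4]
  h[2] = 1 + 1/8·h[0] + 1/8·h[2] + 1/4·h[3] + 3/8·h[4]
  h[3] = 1 + 1/8·h[0] + 1/8·h[2] + 3/8·h[3] + 1/8·h[4]
  h[4] = 1 + 1/8·h[0] + 1/4·h[2] + 1/8·h[3] + 1/8·h[4]
Solving the 4×4 linear system over states ≠ 1 gives exactly h = [2280/463, 0, 2176/463, 1984/463, 1760/463] (h[1] = 0 is the target).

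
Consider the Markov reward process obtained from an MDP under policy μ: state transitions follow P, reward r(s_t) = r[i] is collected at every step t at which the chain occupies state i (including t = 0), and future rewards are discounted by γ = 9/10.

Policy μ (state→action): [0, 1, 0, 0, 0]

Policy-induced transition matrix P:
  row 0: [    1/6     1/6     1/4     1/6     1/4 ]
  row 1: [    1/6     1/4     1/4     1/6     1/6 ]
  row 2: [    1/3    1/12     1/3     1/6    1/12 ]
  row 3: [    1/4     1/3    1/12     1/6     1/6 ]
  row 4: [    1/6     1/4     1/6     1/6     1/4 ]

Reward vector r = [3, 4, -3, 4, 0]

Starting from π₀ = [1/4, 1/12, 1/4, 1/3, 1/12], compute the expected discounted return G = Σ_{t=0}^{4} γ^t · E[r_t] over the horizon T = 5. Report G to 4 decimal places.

t=0: π = [0.2500, 0.0833, 0.2500, 0.3333, 0.0833], E[r] = 1.6667, γ^t·E[r] = 1.666667, running G = 1.666667
t=1: π = [0.2361, 0.2153, 0.2083, 0.1667, 0.1736], E[r] = 1.6111, γ^t·E[r] = 1.450000, running G = 3.116667
t=2: π = [0.2153, 0.2095, 0.2251, 0.1667, 0.1834], E[r] = 1.4751, γ^t·E[r] = 1.194844, running G = 4.311510
t=3: π = [0.2181, 0.2084, 0.2257, 0.1667, 0.1811], E[r] = 1.4775, γ^t·E[r] = 1.077117, running G = 5.388628
t=4: π = [0.2182, 0.2081, 0.2259, 0.1667, 0.1811], E[r] = 1.4758, γ^t·E[r] = 0.968256, running G = 6.356883

G = 6.3569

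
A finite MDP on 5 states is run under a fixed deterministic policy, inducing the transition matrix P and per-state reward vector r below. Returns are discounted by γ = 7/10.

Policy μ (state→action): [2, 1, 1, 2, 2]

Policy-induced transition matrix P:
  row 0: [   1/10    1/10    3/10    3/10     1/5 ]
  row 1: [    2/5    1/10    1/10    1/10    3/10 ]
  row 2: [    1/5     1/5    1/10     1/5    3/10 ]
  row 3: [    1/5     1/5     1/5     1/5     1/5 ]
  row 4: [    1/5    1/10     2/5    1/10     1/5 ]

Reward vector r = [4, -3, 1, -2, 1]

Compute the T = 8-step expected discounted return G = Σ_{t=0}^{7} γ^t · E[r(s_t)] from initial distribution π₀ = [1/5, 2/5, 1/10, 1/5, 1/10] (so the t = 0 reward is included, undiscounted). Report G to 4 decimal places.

G = 0.6471

t=0: π = [0.2000, 0.4000, 0.1000, 0.2000, 0.1000], E[r] = -0.6000, γ^t·E[r] = -0.600000, running G = -0.600000
t=1: π = [0.2600, 0.1300, 0.1900, 0.1700, 0.2500], E[r] = 0.7500, γ^t·E[r] = 0.525000, running G = -0.075000
t=2: π = [0.2000, 0.1360, 0.2440, 0.1880, 0.2320], E[r] = 0.4920, γ^t·E[r] = 0.241080, running G = 0.166080
t=3: π = [0.2072, 0.1432, 0.2284, 0.1832, 0.2380], E[r] = 0.4992, γ^t·E[r] = 0.171226, running G = 0.337306
t=4: π = [0.2079, 0.1412, 0.2312, 0.1826, 0.2372], E[r] = 0.5113, γ^t·E[r] = 0.122768, running G = 0.460074
t=5: π = [0.2074, 0.1414, 0.2310, 0.1830, 0.2372], E[r] = 0.5079, γ^t·E[r] = 0.085369, running G = 0.545442
t=6: π = [0.2075, 0.1414, 0.2310, 0.1829, 0.2372], E[r] = 0.5084, γ^t·E[r] = 0.059808, running G = 0.605251
t=7: π = [0.2075, 0.1414, 0.2310, 0.1829, 0.2372], E[r] = 0.5084, γ^t·E[r] = 0.041867, running G = 0.647117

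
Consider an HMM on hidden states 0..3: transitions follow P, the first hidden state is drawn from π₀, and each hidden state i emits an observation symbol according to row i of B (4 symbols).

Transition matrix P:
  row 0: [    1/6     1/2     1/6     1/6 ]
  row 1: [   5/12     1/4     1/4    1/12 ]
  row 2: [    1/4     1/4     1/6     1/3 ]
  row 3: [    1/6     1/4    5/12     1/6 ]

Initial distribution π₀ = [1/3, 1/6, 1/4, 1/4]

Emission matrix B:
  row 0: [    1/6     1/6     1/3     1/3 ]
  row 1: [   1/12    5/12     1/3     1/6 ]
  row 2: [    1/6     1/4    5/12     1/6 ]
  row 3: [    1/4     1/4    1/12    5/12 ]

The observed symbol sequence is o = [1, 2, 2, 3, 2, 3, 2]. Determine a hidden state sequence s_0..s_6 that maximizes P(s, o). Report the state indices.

path = [1, 0, 1, 0, 1, 0, 1]

t=0: δ = [5.556e-02, 6.944e-02, 6.250e-02, 6.250e-02]  (obs o_0=1)
t=1: δ = [9.645e-03, 9.259e-03, 1.085e-02, 1.736e-03]  ψ = [1, 0, 3, 2]  (obs o_1=2)
t=2: δ = [1.286e-03, 1.608e-03, 9.645e-04, 3.014e-04]  ψ = [1, 0, 1, 2]  (obs o_2=2)
t=3: δ = [2.233e-04, 1.072e-04, 6.698e-05, 1.340e-04]  ψ = [1, 0, 1, 2]  (obs o_3=3)
t=4: δ = [1.488e-05, 3.721e-05, 2.326e-05, 3.101e-06]  ψ = [1, 0, 3, 0]  (obs o_4=2)
t=5: δ = [5.168e-06, 1.550e-06, 1.550e-06, 3.230e-06]  ψ = [1, 1, 1, 2]  (obs o_5=3)
t=6: δ = [2.871e-07, 8.614e-07, 5.608e-07, 7.178e-08]  ψ = [0, 0, 3, 0]  (obs o_6=2)
backtrack: best end state = 1; path = [1, 0, 1, 0, 1, 0, 1]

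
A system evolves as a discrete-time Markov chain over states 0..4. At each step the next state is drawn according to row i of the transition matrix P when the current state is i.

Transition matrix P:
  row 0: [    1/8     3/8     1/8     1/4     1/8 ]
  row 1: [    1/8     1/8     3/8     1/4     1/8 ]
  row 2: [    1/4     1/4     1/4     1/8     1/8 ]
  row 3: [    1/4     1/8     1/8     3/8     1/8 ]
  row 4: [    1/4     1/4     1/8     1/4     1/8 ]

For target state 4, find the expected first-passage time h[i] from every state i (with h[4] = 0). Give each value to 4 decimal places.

h = [8.0000, 8.0000, 8.0000, 8.0000, 0.0000]

First-step conditioning: h[4] = 0; for i ≠ 4, h[i] = 1 + Σ_k P[i][k]·h[k].
  h[0] = 1 + 1/8·h[0] + 3/8·h[1] + 1/8·h[2] + 1/4·h[3]
  h[1] = 1 + 1/8·h[0] + 1/8·h[1] + 3/8·h[2] + 1/4·h[3]
  h[2] = 1 + 1/4·h[0] + 1/4·h[1] + 1/4·h[2] + 1/8·h[3]
  h[3] = 1 + 1/4·h[0] + 1/8·h[1] + 1/8·h[2] + 3/8·h[3]
Solving the 4×4 linear system over states ≠ 4 gives exactly h = [8, 8, 8, 8, 0] (h[4] = 0 is the target).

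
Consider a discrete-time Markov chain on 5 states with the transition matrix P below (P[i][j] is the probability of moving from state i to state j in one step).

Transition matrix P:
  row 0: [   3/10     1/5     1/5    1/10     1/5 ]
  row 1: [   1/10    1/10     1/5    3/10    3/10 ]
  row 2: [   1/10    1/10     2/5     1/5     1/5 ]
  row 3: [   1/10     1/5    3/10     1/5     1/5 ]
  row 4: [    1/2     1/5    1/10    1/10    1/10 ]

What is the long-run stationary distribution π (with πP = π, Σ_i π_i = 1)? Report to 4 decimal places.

Balance equations π_j = Σ_i π_i·P[i][j]:
  π_0 = 3/10·π_0 + 1/10·π_1 + 1/10·π_2 + 1/10·π_3 + 1/2·π_4
  π_1 = 1/5·π_0 + 1/10·π_1 + 1/10·π_2 + 1/5·π_3 + 1/5·π_4
  π_2 = 1/5·π_0 + 1/5·π_1 + 2/5·π_2 + 3/10·π_3 + 1/10·π_4
  π_3 = 1/10·π_0 + 3/10·π_1 + 1/5·π_2 + 1/5·π_3 + 1/10·π_4
  normalize: π_0 + π_1 + π_2 + π_3 + π_4 = 1
Solving the linear system gives exactly π = [160/717, 457/2868, 709/2868, 499/2868, 563/2868].

π = [0.2232, 0.1593, 0.2472, 0.1740, 0.1963]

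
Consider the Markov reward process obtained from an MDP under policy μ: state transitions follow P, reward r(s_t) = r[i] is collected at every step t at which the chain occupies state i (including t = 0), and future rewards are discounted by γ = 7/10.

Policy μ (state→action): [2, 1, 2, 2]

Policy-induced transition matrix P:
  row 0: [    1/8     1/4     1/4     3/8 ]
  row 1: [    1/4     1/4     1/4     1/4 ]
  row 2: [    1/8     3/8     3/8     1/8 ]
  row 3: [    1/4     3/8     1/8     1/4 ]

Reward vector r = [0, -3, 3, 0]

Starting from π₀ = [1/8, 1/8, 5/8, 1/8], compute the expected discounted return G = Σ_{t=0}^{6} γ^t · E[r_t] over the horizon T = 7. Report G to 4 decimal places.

t=0: π = [0.1250, 0.1250, 0.6250, 0.1250], E[r] = 1.5000, γ^t·E[r] = 1.500000, running G = 1.500000
t=1: π = [0.1563, 0.3438, 0.3125, 0.1875], E[r] = -0.0938, γ^t·E[r] = -0.065625, running G = 1.434375
t=2: π = [0.1914, 0.3125, 0.2656, 0.2305], E[r] = -0.1406, γ^t·E[r] = -0.068906, running G = 1.365469
t=3: π = [0.1929, 0.3120, 0.2544, 0.2407], E[r] = -0.1729, γ^t·E[r] = -0.059288, running G = 1.306181
t=4: π = [0.1941, 0.3119, 0.2517, 0.2423], E[r] = -0.1805, γ^t·E[r] = -0.043348, running G = 1.262833
t=5: π = [0.1943, 0.3118, 0.2512, 0.2428], E[r] = -0.1817, γ^t·E[r] = -0.030544, running G = 1.232289
t=6: π = [0.1943, 0.3117, 0.2510, 0.2429], E[r] = -0.1821, γ^t·E[r] = -0.021424, running G = 1.210865

G = 1.2109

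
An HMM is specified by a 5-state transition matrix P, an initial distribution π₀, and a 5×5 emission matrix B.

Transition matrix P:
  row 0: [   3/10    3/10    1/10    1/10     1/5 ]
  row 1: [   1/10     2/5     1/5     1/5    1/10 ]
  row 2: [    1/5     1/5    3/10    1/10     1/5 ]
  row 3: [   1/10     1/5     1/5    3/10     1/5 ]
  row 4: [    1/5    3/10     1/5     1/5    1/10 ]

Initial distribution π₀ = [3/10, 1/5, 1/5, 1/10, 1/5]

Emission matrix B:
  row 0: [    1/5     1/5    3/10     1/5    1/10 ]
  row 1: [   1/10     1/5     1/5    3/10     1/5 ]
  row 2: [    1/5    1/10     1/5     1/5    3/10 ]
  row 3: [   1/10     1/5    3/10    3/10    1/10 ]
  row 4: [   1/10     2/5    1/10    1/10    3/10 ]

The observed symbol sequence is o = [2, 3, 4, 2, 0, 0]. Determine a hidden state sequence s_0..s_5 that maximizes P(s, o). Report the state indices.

path = [0, 1, 1, 1, 2, 2]

t=0: δ = [9.000e-02, 4.000e-02, 4.000e-02, 3.000e-02, 2.000e-02]  (obs o_0=2)
t=1: δ = [5.400e-03, 8.100e-03, 2.400e-03, 2.700e-03, 1.800e-03]  ψ = [0, 0, 2, 0, 0]  (obs o_1=3)
t=2: δ = [1.620e-04, 6.480e-04, 4.860e-04, 1.620e-04, 3.240e-04]  ψ = [0, 1, 1, 1, 0]  (obs o_2=4)
t=3: δ = [2.916e-05, 5.184e-05, 2.916e-05, 3.888e-05, 9.720e-06]  ψ = [2, 1, 2, 1, 2]  (obs o_3=2)
t=4: δ = [1.750e-06, 2.074e-06, 2.074e-06, 1.166e-06, 7.776e-07]  ψ = [0, 1, 1, 3, 3]  (obs o_4=0)
t=5: δ = [1.050e-07, 8.294e-08, 1.244e-07, 4.147e-08, 4.147e-08]  ψ = [0, 1, 2, 1, 2]  (obs o_5=0)
backtrack: best end state = 2; path = [0, 1, 1, 1, 2, 2]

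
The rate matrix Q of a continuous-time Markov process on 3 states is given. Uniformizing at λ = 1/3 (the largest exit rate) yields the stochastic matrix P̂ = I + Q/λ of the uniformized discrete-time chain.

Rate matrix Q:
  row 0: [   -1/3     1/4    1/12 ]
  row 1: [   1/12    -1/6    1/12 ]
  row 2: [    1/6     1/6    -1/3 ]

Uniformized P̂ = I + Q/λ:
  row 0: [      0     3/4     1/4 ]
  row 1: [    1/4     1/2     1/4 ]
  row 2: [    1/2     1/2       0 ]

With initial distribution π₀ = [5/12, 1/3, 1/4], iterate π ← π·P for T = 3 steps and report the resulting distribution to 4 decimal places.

π = [0.2396, 0.5612, 0.1992]

t=0: π = [0.4167, 0.3333, 0.2500]
t=1: π = [0.2083, 0.6042, 0.1875]
t=2: π = [0.2448, 0.5521, 0.2031]
t=3: π = [0.2396, 0.5612, 0.1992]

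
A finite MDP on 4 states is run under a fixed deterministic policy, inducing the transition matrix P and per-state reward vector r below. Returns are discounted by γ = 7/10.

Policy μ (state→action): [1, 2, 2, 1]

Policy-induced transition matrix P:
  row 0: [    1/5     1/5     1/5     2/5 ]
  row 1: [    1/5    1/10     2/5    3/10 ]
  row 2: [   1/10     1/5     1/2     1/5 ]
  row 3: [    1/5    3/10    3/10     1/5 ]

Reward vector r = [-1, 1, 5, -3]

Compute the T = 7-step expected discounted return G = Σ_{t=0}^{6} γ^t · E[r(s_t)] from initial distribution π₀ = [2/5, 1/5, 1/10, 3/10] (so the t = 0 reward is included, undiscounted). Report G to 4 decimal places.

t=0: π = [0.4000, 0.2000, 0.1000, 0.3000], E[r] = -0.6000, γ^t·E[r] = -0.600000, running G = -0.600000
t=1: π = [0.1900, 0.2100, 0.3000, 0.3000], E[r] = 0.6200, γ^t·E[r] = 0.434000, running G = -0.166000
t=2: π = [0.1700, 0.2090, 0.3620, 0.2590], E[r] = 1.0720, γ^t·E[r] = 0.525280, running G = 0.359280
t=3: π = [0.1638, 0.2050, 0.3763, 0.2549], E[r] = 1.1580, γ^t·E[r] = 0.397194, running G = 0.756474
t=4: π = [0.1624, 0.2050, 0.3794, 0.2533], E[r] = 1.1797, γ^t·E[r] = 0.283256, running G = 1.039730
t=5: π = [0.1621, 0.2048, 0.3801, 0.2530], E[r] = 1.1845, γ^t·E[r] = 0.199085, running G = 1.238815
t=6: π = [0.1620, 0.2048, 0.3803, 0.2529], E[r] = 1.1857, γ^t·E[r] = 0.139492, running G = 1.378307

G = 1.3783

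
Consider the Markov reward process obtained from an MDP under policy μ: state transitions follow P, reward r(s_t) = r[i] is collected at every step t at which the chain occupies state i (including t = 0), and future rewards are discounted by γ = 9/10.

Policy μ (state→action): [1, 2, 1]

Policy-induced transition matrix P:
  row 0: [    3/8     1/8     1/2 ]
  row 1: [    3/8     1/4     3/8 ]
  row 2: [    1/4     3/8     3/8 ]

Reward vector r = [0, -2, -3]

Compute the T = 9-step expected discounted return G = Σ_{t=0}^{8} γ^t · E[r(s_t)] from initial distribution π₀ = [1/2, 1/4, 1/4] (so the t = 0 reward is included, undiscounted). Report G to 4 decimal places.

G = -10.3081

t=0: π = [0.5000, 0.2500, 0.2500], E[r] = -1.2500, γ^t·E[r] = -1.250000, running G = -1.250000
t=1: π = [0.3438, 0.2188, 0.4375], E[r] = -1.7500, γ^t·E[r] = -1.575000, running G = -2.825000
t=2: π = [0.3203, 0.2617, 0.4180], E[r] = -1.7773, γ^t·E[r] = -1.439648, running G = -4.264648
t=3: π = [0.3228, 0.2622, 0.4150], E[r] = -1.7695, γ^t·E[r] = -1.289988, running G = -5.554637
t=4: π = [0.3231, 0.2615, 0.4153], E[r] = -1.7691, γ^t·E[r] = -1.160709, running G = -6.715346
t=5: π = [0.3231, 0.2615, 0.4154], E[r] = -1.7692, γ^t·E[r] = -1.044710, running G = -7.760056
t=6: π = [0.3231, 0.2615, 0.4154], E[r] = -1.7692, γ^t·E[r] = -0.940243, running G = -8.700299
t=7: π = [0.3231, 0.2615, 0.4154], E[r] = -1.7692, γ^t·E[r] = -0.846218, running G = -9.546517
t=8: π = [0.3231, 0.2615, 0.4154], E[r] = -1.7692, γ^t·E[r] = -0.761596, running G = -10.308112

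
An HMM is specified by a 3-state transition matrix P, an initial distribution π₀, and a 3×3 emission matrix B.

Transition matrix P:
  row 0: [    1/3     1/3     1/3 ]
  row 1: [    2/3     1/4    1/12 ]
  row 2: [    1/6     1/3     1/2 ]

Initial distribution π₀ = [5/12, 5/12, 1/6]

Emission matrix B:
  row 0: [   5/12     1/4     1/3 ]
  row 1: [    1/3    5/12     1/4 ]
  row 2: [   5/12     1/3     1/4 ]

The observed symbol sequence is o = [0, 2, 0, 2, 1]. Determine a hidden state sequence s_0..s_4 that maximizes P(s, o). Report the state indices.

t=0: δ = [1.736e-01, 1.389e-01, 6.944e-02]  (obs o_0=0)
t=1: δ = [3.086e-02, 1.447e-02, 1.447e-02]  ψ = [1, 0, 0]  (obs o_1=2)
t=2: δ = [4.287e-03, 3.429e-03, 4.287e-03]  ψ = [0, 0, 0]  (obs o_2=0)
t=3: δ = [7.621e-04, 3.572e-04, 5.358e-04]  ψ = [1, 0, 2]  (obs o_3=2)
t=4: δ = [6.351e-05, 1.058e-04, 8.931e-05]  ψ = [0, 0, 2]  (obs o_4=1)
backtrack: best end state = 1; path = [1, 0, 1, 0, 1]

path = [1, 0, 1, 0, 1]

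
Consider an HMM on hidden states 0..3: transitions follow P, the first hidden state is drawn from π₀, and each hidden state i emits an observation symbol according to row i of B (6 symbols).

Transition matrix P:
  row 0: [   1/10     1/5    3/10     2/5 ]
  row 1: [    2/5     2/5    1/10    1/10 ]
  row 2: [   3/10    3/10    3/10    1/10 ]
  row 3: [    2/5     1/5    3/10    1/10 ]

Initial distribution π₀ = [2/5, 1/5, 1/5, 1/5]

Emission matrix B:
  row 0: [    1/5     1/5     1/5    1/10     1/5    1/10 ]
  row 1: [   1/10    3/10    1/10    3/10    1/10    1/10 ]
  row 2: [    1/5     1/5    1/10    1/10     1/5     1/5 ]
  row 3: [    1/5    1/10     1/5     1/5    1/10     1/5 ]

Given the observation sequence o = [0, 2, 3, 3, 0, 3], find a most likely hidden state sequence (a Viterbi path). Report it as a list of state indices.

t=0: δ = [8.000e-02, 2.000e-02, 4.000e-02, 4.000e-02]  (obs o_0=0)
t=1: δ = [3.200e-03, 1.600e-03, 2.400e-03, 6.400e-03]  ψ = [3, 0, 0, 0]  (obs o_1=2)
t=2: δ = [2.560e-04, 3.840e-04, 1.920e-04, 2.560e-04]  ψ = [3, 3, 3, 0]  (obs o_2=3)
t=3: δ = [1.536e-05, 4.608e-05, 7.680e-06, 2.048e-05]  ψ = [1, 1, 0, 0]  (obs o_3=3)
t=4: δ = [3.686e-06, 1.843e-06, 1.229e-06, 1.229e-06]  ψ = [1, 1, 3, 0]  (obs o_4=0)
t=5: δ = [7.373e-08, 2.212e-07, 1.106e-07, 2.949e-07]  ψ = [1, 0, 0, 0]  (obs o_5=3)
backtrack: best end state = 3; path = [0, 3, 1, 1, 0, 3]

path = [0, 3, 1, 1, 0, 3]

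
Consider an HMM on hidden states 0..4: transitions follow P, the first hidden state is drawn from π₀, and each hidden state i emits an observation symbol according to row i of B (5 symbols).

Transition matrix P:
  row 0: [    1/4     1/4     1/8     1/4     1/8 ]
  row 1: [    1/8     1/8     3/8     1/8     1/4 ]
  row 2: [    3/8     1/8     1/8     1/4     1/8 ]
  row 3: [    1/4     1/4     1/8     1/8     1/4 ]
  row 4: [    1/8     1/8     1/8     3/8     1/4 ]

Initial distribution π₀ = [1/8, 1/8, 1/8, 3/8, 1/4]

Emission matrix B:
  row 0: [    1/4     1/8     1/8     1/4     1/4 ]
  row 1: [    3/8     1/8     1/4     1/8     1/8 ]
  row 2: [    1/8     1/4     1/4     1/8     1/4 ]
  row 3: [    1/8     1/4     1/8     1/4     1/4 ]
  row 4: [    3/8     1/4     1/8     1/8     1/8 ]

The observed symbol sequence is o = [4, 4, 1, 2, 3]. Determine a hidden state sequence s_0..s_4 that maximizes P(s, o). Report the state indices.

path = [3, 0, 1, 2, 0]

t=0: δ = [3.125e-02, 1.562e-02, 3.125e-02, 9.375e-02, 3.125e-02]  (obs o_0=4)
t=1: δ = [5.859e-03, 2.930e-03, 2.930e-03, 2.930e-03, 2.930e-03]  ψ = [3, 3, 3, 3, 3]  (obs o_1=4)
t=2: δ = [1.831e-04, 1.831e-04, 2.747e-04, 3.662e-04, 1.831e-04]  ψ = [0, 0, 1, 0, 0]  (obs o_2=1)
t=3: δ = [1.287e-05, 2.289e-05, 1.717e-05, 8.583e-06, 1.144e-05]  ψ = [2, 3, 1, 2, 3]  (obs o_3=2)
t=4: δ = [1.609e-06, 4.023e-07, 1.073e-06, 1.073e-06, 7.153e-07]  ψ = [2, 0, 1, 2, 1]  (obs o_4=3)
backtrack: best end state = 0; path = [3, 0, 1, 2, 0]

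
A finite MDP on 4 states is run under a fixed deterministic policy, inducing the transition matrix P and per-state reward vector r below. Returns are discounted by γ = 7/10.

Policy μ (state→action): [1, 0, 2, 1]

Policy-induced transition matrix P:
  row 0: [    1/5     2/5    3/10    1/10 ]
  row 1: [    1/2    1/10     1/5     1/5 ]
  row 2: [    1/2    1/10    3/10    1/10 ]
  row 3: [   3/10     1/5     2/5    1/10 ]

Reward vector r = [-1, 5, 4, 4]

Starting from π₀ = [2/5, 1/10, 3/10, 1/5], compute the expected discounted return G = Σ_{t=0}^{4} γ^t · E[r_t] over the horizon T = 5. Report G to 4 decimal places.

t=0: π = [0.4000, 0.1000, 0.3000, 0.2000], E[r] = 2.1000, γ^t·E[r] = 2.100000, running G = 2.100000
t=1: π = [0.3400, 0.2400, 0.3100, 0.1100], E[r] = 2.5400, γ^t·E[r] = 1.778000, running G = 3.878000
t=2: π = [0.3760, 0.2130, 0.2870, 0.1240], E[r] = 2.3330, γ^t·E[r] = 1.143170, running G = 5.021170
t=3: π = [0.3624, 0.2252, 0.2911, 0.1213], E[r] = 2.4132, γ^t·E[r] = 0.827728, running G = 5.848898
t=4: π = [0.3670, 0.2209, 0.2896, 0.1225], E[r] = 2.3858, γ^t·E[r] = 0.572819, running G = 6.421716

G = 6.4217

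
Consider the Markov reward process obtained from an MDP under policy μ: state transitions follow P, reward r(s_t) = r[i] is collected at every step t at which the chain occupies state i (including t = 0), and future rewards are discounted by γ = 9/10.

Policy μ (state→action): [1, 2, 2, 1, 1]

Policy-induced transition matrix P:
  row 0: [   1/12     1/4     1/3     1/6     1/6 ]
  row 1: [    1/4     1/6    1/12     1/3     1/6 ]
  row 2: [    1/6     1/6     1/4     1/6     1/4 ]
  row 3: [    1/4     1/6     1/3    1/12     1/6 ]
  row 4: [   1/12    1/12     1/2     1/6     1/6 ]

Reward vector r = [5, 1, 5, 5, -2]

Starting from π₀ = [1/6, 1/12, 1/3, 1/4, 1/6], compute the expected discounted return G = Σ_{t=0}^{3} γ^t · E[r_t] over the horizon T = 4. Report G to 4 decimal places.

t=0: π = [0.1667, 0.0833, 0.3333, 0.2500, 0.1667], E[r] = 3.5000, γ^t·E[r] = 3.500000, running G = 3.500000
t=1: π = [0.1667, 0.1667, 0.3125, 0.1597, 0.1944], E[r] = 2.9722, γ^t·E[r] = 2.675000, running G = 6.175000
t=2: π = [0.1638, 0.1644, 0.2980, 0.1811, 0.1927], E[r] = 2.9936, γ^t·E[r] = 2.424844, running G = 8.599844
t=3: π = [0.1658, 0.1643, 0.2995, 0.1790, 0.1915], E[r] = 3.0025, γ^t·E[r] = 2.188793, running G = 10.788637

G = 10.7886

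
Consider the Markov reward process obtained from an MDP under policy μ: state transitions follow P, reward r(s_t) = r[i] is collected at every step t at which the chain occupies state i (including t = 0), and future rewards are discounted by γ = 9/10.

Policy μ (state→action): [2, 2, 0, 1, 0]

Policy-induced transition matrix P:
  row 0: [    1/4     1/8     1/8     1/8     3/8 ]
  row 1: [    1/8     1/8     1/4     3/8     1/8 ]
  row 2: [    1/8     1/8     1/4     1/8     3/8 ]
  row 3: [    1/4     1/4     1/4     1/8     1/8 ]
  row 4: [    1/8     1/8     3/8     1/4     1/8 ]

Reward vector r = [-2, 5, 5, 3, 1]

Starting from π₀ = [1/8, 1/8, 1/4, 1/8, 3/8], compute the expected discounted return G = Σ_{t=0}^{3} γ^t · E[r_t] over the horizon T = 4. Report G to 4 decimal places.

G = 8.5840

t=0: π = [0.1250, 0.1250, 0.2500, 0.1250, 0.3750], E[r] = 2.3750, γ^t·E[r] = 2.375000, running G = 2.375000
t=1: π = [0.1563, 0.1406, 0.2813, 0.2031, 0.2188], E[r] = 2.6250, γ^t·E[r] = 2.362500, running G = 4.737500
t=2: π = [0.1699, 0.1504, 0.2578, 0.1875, 0.2344], E[r] = 2.4980, γ^t·E[r] = 2.023418, running G = 6.760918
t=3: π = [0.1697, 0.1484, 0.2581, 0.1919, 0.2319], E[r] = 2.5007, γ^t·E[r] = 1.823034, running G = 8.583952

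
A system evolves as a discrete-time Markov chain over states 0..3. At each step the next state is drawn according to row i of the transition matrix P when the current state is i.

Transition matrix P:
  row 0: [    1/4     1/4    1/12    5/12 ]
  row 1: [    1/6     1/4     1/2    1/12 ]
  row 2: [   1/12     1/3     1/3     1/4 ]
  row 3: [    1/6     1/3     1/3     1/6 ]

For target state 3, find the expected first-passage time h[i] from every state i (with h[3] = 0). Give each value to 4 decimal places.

h = [3.5415, 5.1232, 4.5043, 0.0000]

First-step conditioning: h[3] = 0; for i ≠ 3, h[i] = 1 + Σ_k P[i][k]·h[k].
  h[0] = 1 + 1/4·h[0] + 1/4·h[1] + 1/12·h[2]
  h[1] = 1 + 1/6·h[0] + 1/4·h[1] + 1/2·h[2]
  h[2] = 1 + 1/12·h[0] + 1/3·h[1] + 1/3·h[2]
Solving the 3×3 linear system over states ≠ 3 gives exactly h = [1236/349, 1788/349, 1572/349, 0] (h[3] = 0 is the target).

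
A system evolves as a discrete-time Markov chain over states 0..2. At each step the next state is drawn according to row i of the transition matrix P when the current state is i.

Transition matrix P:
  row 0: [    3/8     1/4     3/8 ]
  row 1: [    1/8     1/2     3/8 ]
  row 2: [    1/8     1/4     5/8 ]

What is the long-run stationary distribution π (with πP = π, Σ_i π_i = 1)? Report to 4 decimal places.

Balance equations π_j = Σ_i π_i·P[i][j]:
  π_0 = 3/8·π_0 + 1/8·π_1 + 1/8·π_2
  π_1 = 1/4·π_0 + 1/2·π_1 + 1/4·π_2
  normalize: π_0 + π_1 + π_2 = 1
Solving the linear system gives exactly π = [1/6, 1/3, 1/2].

π = [0.1667, 0.3333, 0.5000]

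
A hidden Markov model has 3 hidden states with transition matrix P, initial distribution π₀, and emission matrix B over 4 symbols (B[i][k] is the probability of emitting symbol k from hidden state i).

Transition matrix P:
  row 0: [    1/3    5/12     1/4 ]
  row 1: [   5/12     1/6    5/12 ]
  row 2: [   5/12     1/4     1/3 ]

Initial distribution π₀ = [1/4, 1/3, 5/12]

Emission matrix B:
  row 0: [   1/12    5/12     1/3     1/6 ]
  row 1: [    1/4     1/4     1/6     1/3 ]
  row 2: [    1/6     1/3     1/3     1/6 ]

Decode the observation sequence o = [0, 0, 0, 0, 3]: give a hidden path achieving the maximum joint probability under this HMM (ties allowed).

path = [1, 2, 1, 2, 1]

t=0: δ = [2.083e-02, 8.333e-02, 6.944e-02]  (obs o_0=0)
t=1: δ = [2.894e-03, 4.340e-03, 5.787e-03]  ψ = [1, 2, 1]  (obs o_1=0)
t=2: δ = [2.009e-04, 3.617e-04, 3.215e-04]  ψ = [2, 2, 2]  (obs o_2=0)
t=3: δ = [1.256e-05, 2.093e-05, 2.512e-05]  ψ = [1, 0, 1]  (obs o_3=0)
t=4: δ = [1.744e-06, 2.093e-06, 1.454e-06]  ψ = [2, 2, 1]  (obs o_4=3)
backtrack: best end state = 1; path = [1, 2, 1, 2, 1]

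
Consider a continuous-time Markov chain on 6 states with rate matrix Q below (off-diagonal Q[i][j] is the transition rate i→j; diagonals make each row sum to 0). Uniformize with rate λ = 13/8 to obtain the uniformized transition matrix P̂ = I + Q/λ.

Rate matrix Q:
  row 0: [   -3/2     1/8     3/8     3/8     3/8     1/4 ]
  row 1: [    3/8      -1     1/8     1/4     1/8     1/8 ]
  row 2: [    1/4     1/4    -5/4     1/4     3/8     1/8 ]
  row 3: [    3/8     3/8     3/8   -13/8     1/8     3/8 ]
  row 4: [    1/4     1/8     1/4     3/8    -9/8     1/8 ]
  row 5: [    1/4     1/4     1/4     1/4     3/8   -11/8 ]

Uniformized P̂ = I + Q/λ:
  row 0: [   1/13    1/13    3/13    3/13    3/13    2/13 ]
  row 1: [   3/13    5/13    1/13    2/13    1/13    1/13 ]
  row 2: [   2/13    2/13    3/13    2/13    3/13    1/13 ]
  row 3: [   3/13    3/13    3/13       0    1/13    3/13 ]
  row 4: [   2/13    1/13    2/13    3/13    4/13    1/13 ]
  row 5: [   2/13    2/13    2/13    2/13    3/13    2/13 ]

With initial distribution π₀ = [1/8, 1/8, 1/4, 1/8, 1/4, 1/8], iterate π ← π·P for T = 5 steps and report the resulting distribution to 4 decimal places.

π = [0.1669, 0.1796, 0.1788, 0.1574, 0.1939, 0.1235]

t=0: π = [0.1250, 0.1250, 0.2500, 0.1250, 0.2500, 0.1250]
t=1: π = [0.1635, 0.1635, 0.1827, 0.1635, 0.2115, 0.1154]
t=2: π = [0.1664, 0.1753, 0.1805, 0.1575, 0.1967, 0.1235]
t=3: π = [0.1666, 0.1785, 0.1792, 0.1575, 0.1947, 0.1235]
t=4: π = [0.1669, 0.1794, 0.1788, 0.1574, 0.1940, 0.1235]
t=5: π = [0.1669, 0.1796, 0.1788, 0.1574, 0.1939, 0.1235]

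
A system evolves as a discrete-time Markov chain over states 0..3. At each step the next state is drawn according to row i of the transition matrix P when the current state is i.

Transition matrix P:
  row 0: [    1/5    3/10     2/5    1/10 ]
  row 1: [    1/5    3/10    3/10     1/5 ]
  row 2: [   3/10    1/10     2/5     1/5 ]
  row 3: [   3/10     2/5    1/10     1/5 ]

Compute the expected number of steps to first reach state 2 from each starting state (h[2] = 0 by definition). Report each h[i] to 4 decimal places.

First-step conditioning: h[2] = 0; for i ≠ 2, h[i] = 1 + Σ_k P[i][k]·h[k].
  h[0] = 1 + 1/5·h[0] + 3/10·h[1] + 1/10·h[3]
  h[1] = 1 + 1/5·h[0] + 3/10·h[1] + 1/5·h[3]
  h[3] = 1 + 3/10·h[0] + 2/5·h[1] + 1/5·h[3]
Solving the 3×3 linear system over states ≠ 2 gives exactly h = [890/289, 1010/289, 0, 1200/289] (h[2] = 0 is the target).

h = [3.0796, 3.4948, 0.0000, 4.1522]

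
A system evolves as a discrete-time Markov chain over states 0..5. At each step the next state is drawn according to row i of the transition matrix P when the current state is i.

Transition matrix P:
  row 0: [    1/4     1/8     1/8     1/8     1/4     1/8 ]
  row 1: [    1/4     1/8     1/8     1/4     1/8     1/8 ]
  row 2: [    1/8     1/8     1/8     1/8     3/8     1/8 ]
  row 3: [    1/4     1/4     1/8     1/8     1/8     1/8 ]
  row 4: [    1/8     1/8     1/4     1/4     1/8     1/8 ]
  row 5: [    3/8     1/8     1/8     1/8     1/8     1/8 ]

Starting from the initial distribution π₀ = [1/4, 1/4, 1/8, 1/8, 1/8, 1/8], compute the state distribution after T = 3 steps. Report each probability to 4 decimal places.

t=0: π = [0.2500, 0.2500, 0.1250, 0.1250, 0.1250, 0.1250]
t=1: π = [0.2344, 0.1406, 0.1406, 0.1719, 0.1875, 0.1250]
t=2: π = [0.2246, 0.1465, 0.1484, 0.1660, 0.1895, 0.1250]
t=3: π = [0.2234, 0.1458, 0.1487, 0.1670, 0.1902, 0.1250]

π = [0.2234, 0.1458, 0.1487, 0.1670, 0.1902, 0.1250]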